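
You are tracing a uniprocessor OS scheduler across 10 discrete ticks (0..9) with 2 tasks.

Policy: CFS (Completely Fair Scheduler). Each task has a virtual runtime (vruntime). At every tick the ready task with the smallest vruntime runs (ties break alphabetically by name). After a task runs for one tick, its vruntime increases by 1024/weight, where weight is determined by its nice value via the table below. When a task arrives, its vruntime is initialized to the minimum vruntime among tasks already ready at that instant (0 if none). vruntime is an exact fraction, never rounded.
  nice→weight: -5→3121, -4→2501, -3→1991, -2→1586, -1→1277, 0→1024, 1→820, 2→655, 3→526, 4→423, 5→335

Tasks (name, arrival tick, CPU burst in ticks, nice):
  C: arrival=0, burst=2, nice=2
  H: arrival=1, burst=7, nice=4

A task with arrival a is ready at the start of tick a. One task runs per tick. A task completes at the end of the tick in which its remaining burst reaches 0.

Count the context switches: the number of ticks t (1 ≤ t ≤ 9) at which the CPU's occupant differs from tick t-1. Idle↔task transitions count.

context switches = 2

t=0: vr[C=0] → run C
t=1: vr[C=1024/655 H=1024/655] → run C
t=2: vr[H=1024/655] → run H
t=3: vr[H=1103872/277065] → run H
t=4: vr[H=1774592/277065] → run H
t=5: vr[H=815104/92355] → run H
t=6: vr[H=3116032/277065] → run H
t=7: vr[H=3786752/277065] → run H
t=8: vr[H=1485824/92355] → run H
t=9: (idle)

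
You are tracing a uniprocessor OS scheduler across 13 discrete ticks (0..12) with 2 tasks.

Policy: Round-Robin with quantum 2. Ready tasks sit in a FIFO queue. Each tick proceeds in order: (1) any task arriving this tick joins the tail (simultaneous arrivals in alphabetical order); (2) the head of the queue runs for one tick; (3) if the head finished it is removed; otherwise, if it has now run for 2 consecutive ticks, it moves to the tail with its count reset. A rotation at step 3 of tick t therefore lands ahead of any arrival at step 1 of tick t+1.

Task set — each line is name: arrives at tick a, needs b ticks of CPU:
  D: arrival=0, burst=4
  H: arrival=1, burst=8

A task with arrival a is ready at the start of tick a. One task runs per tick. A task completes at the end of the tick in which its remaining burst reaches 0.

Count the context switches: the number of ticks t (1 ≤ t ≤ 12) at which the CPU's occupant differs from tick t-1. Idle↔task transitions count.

t=0: queue=[D] q_used=0 → run D
t=1: queue=[D,H] q_used=1 → run D
t=2: queue=[H,D] q_used=0 → run H
t=3: queue=[H,D] q_used=1 → run H
t=4: queue=[D,H] q_used=0 → run D
t=5: queue=[D,H] q_used=1 → run D
t=6: queue=[H] q_used=0 → run H
t=7: queue=[H] q_used=1 → run H
t=8: queue=[H] q_used=0 → run H
t=9: queue=[H] q_used=1 → run H
t=10: queue=[H] q_used=0 → run H
t=11: queue=[H] q_used=1 → run H
t=12: (idle)

context switches = 4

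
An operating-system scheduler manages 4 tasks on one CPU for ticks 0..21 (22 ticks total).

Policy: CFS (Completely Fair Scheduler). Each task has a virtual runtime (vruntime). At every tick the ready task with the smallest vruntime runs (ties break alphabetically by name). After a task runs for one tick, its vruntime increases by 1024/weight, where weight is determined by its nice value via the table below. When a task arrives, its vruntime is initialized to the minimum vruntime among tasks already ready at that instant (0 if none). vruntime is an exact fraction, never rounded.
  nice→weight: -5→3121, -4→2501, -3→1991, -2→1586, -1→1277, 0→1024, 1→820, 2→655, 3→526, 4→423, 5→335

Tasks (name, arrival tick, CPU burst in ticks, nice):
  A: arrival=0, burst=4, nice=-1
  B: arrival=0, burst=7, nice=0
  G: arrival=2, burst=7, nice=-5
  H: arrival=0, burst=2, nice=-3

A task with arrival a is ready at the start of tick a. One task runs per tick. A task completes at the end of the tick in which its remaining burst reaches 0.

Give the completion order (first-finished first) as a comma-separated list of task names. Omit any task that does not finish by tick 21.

t=0: vr[A=0 B=0 H=0] → run A
t=1: vr[A=1024/1277 B=0 H=0] → run B
t=2: vr[A=1024/1277 B=1 G=0 H=0] → run G
t=3: vr[A=1024/1277 B=1 G=1024/3121 H=0] → run H
t=4: vr[A=1024/1277 B=1 G=1024/3121 H=1024/1991] → run G
t=5: vr[A=1024/1277 B=1 G=2048/3121 H=1024/1991] → run H
t=6: vr[A=1024/1277 B=1 G=2048/3121] → run G
t=7: vr[A=1024/1277 B=1 G=3072/3121] → run A
t=8: vr[A=2048/1277 B=1 G=3072/3121] → run G
t=9: vr[A=2048/1277 B=1 G=4096/3121] → run B
t=10: vr[A=2048/1277 B=2 G=4096/3121] → run G
t=11: vr[A=2048/1277 B=2 G=5120/3121] → run A
t=12: vr[A=3072/1277 B=2 G=5120/3121] → run G
t=13: vr[A=3072/1277 B=2 G=6144/3121] → run G
t=14: vr[A=3072/1277 B=2] → run B
t=15: vr[A=3072/1277 B=3] → run A
t=16: vr[B=3] → run B
t=17: vr[B=4] → run B
t=18: vr[B=5] → run B
t=19: vr[B=6] → run B
t=20: (idle)
t=21: (idle)

completion order = H, G, A, B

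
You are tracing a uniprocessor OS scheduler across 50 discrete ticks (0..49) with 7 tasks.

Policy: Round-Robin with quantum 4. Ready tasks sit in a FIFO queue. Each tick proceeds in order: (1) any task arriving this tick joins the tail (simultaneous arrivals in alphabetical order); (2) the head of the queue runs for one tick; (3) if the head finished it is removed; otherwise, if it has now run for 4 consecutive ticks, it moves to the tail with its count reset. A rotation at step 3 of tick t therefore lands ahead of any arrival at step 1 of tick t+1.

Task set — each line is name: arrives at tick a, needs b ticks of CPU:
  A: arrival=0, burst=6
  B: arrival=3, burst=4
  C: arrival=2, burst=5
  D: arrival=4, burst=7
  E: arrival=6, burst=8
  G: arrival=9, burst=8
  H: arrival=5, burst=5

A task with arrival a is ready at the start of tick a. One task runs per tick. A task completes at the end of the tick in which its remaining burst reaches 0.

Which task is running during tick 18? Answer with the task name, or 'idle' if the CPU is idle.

running at tick 18 = H

t=0: queue=[A] q_used=0 → run A
t=1: queue=[A] q_used=1 → run A
t=2: queue=[A,C] q_used=2 → run A
t=3: queue=[A,C,B] q_used=3 → run A
t=4: queue=[C,B,A,D] q_used=0 → run C
t=5: queue=[C,B,A,D,H] q_used=1 → run C
t=6: queue=[C,B,A,D,H,E] q_used=2 → run C
t=7: queue=[C,B,A,D,H,E] q_used=3 → run C
t=8: queue=[B,A,D,H,E,C] q_used=0 → run B
t=9: queue=[B,A,D,H,E,C,G] q_used=1 → run B
t=10: queue=[B,A,D,H,E,C,G] q_used=2 → run B
t=11: queue=[B,A,D,H,E,C,G] q_used=3 → run B
t=12: queue=[A,D,H,E,C,G] q_used=0 → run A
t=13: queue=[A,D,H,E,C,G] q_used=1 → run A
t=14: queue=[D,H,E,C,G] q_used=0 → run D
t=15: queue=[D,H,E,C,G] q_used=1 → run D
t=16: queue=[D,H,E,C,G] q_used=2 → run D
t=17: queue=[D,H,E,C,G] q_used=3 → run D
t=18: queue=[H,E,C,G,D] q_used=0 → run H
t=19: queue=[H,E,C,G,D] q_used=1 → run H
t=20: queue=[H,E,C,G,D] q_used=2 → run H
t=21: queue=[H,E,C,G,D] q_used=3 → run H
t=22: queue=[E,C,G,D,H] q_used=0 → run E
t=23: queue=[E,C,G,D,H] q_used=1 → run E
t=24: queue=[E,C,G,D,H] q_used=2 → run E
t=25: queue=[E,C,G,D,H] q_used=3 → run E
t=26: queue=[C,G,D,H,E] q_used=0 → run C
t=27: queue=[G,D,H,E] q_used=0 → run G
t=28: queue=[G,D,H,E] q_used=1 → run G
t=29: queue=[G,D,H,E] q_used=2 → run G
t=30: queue=[G,D,H,E] q_used=3 → run G
t=31: queue=[D,H,E,G] q_used=0 → run D
t=32: queue=[D,H,E,G] q_used=1 → run D
t=33: queue=[D,H,E,G] q_used=2 → run D
t=34: queue=[H,E,G] q_used=0 → run H
t=35: queue=[E,G] q_used=0 → run E
t=36: queue=[E,G] q_used=1 → run E
t=37: queue=[E,G] q_used=2 → run E
t=38: queue=[E,G] q_used=3 → run E
t=39: queue=[G] q_used=0 → run G
t=40: queue=[G] q_used=1 → run G
t=41: queue=[G] q_used=2 → run G
t=42: queue=[G] q_used=3 → run G
t=43: (idle)
t=44: (idle)
t=45: (idle)
t=46: (idle)
t=47: (idle)
t=48: (idle)
t=49: (idle)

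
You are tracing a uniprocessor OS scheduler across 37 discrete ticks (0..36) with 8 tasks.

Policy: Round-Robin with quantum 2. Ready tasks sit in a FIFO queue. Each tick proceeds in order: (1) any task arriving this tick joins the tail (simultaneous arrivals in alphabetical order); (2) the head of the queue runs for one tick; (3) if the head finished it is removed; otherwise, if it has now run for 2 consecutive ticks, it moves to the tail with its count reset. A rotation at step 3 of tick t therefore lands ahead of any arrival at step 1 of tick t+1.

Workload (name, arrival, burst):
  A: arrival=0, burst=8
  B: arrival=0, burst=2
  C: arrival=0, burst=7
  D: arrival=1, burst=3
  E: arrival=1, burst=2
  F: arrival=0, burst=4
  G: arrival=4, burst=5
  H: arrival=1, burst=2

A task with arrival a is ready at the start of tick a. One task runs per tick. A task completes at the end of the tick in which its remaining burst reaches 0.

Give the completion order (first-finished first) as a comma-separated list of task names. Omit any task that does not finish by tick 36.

t=0: queue=[A,B,C,F] q_used=0 → run A
t=1: queue=[A,B,C,F,D,E,H] q_used=1 → run A
t=2: queue=[B,C,F,D,E,H,A] q_used=0 → run B
t=3: queue=[B,C,F,D,E,H,A] q_used=1 → run B
t=4: queue=[C,F,D,E,H,A,G] q_used=0 → run C
t=5: queue=[C,F,D,E,H,A,G] q_used=1 → run C
t=6: queue=[F,D,E,H,A,G,C] q_used=0 → run F
t=7: queue=[F,D,E,H,A,G,C] q_used=1 → run F
t=8: queue=[D,E,H,A,G,C,F] q_used=0 → run D
t=9: queue=[D,E,H,A,G,C,F] q_used=1 → run D
t=10: queue=[E,H,A,G,C,F,D] q_used=0 → run E
t=11: queue=[E,H,A,G,C,F,D] q_used=1 → run E
t=12: queue=[H,A,G,C,F,D] q_used=0 → run H
t=13: queue=[H,A,G,C,F,D] q_used=1 → run H
t=14: queue=[A,G,C,F,D] q_used=0 → run A
t=15: queue=[A,G,C,F,D] q_used=1 → run A
t=16: queue=[G,C,F,D,A] q_used=0 → run G
t=17: queue=[G,C,F,D,A] q_used=1 → run G
t=18: queue=[C,F,D,A,G] q_used=0 → run C
t=19: queue=[C,F,D,A,G] q_used=1 → run C
t=20: queue=[F,D,A,G,C] q_used=0 → run F
t=21: queue=[F,D,A,G,C] q_used=1 → run F
t=22: queue=[D,A,G,C] q_used=0 → run D
t=23: queue=[A,G,C] q_used=0 → run A
t=24: queue=[A,G,C] q_used=1 → run A
t=25: queue=[G,C,A] q_used=0 → run G
t=26: queue=[G,C,A] q_used=1 → run G
t=27: queue=[C,A,G] q_used=0 → run C
t=28: queue=[C,A,G] q_used=1 → run C
t=29: queue=[A,G,C] q_used=0 → run A
t=30: queue=[A,G,C] q_used=1 → run A
t=31: queue=[G,C] q_used=0 → run G
t=32: queue=[C] q_used=0 → run C
t=33: (idle)
t=34: (idle)
t=35: (idle)
t=36: (idle)

completion order = B, E, H, F, D, A, G, C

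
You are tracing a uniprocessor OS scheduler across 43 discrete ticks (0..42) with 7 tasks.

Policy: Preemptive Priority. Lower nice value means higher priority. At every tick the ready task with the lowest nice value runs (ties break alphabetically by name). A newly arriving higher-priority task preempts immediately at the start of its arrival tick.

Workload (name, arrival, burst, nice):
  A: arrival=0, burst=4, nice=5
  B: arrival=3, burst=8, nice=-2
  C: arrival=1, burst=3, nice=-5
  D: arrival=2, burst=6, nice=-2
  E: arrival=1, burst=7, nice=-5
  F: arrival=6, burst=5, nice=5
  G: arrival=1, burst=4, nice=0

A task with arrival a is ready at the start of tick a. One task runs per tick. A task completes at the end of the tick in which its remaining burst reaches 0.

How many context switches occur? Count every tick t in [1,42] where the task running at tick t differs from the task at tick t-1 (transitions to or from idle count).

t=0: ready={A} → run A
t=1: ready={A,C,E,G} → run C
t=2: ready={A,C,D,E,G} → run C
t=3: ready={A,B,C,D,E,G} → run C
t=4: ready={A,B,D,E,G} → run E
t=5: ready={A,B,D,E,G} → run E
t=6: ready={A,B,D,E,F,G} → run E
t=7: ready={A,B,D,E,F,G} → run E
t=8: ready={A,B,D,E,F,G} → run E
t=9: ready={A,B,D,E,F,G} → run E
t=10: ready={A,B,D,E,F,G} → run E
t=11: ready={A,B,D,F,G} → run B
t=12: ready={A,B,D,F,G} → run B
t=13: ready={A,B,D,F,G} → run B
t=14: ready={A,B,D,F,G} → run B
t=15: ready={A,B,D,F,G} → run B
t=16: ready={A,B,D,F,G} → run B
t=17: ready={A,B,D,F,G} → run B
t=18: ready={A,B,D,F,G} → run B
t=19: ready={A,D,F,G} → run D
t=20: ready={A,D,F,G} → run D
t=21: ready={A,D,F,G} → run D
t=22: ready={A,D,F,G} → run D
t=23: ready={A,D,F,G} → run D
t=24: ready={A,D,F,G} → run D
t=25: ready={A,F,G} → run G
t=26: ready={A,F,G} → run G
t=27: ready={A,F,G} → run G
t=28: ready={A,F,G} → run G
t=29: ready={A,F} → run A
t=30: ready={A,F} → run A
t=31: ready={A,F} → run A
t=32: ready={F} → run F
t=33: ready={F} → run F
t=34: ready={F} → run F
t=35: ready={F} → run F
t=36: ready={F} → run F
t=37: (idle)
t=38: (idle)
t=39: (idle)
t=40: (idle)
t=41: (idle)
t=42: (idle)

context switches = 8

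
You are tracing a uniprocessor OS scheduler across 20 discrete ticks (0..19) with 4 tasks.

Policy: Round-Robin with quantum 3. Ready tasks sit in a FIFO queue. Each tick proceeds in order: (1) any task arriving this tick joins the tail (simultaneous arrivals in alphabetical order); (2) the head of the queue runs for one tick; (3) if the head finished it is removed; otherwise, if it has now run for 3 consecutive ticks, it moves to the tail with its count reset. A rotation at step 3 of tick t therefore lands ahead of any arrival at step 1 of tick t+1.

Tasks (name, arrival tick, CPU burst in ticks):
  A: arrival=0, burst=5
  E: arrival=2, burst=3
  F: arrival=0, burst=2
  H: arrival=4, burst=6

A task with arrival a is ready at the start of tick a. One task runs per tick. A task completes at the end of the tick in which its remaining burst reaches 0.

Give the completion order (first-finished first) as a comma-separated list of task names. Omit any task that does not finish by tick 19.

t=0: queue=[A,F] q_used=0 → run A
t=1: queue=[A,F] q_used=1 → run A
t=2: queue=[A,F,E] q_used=2 → run A
t=3: queue=[F,E,A] q_used=0 → run F
t=4: queue=[F,E,A,H] q_used=1 → run F
t=5: queue=[E,A,H] q_used=0 → run E
t=6: queue=[E,A,H] q_used=1 → run E
t=7: queue=[E,A,H] q_used=2 → run E
t=8: queue=[A,H] q_used=0 → run A
t=9: queue=[A,H] q_used=1 → run A
t=10: queue=[H] q_used=0 → run H
t=11: queue=[H] q_used=1 → run H
t=12: queue=[H] q_used=2 → run H
t=13: queue=[H] q_used=0 → run H
t=14: queue=[H] q_used=1 → run H
t=15: queue=[H] q_used=2 → run H
t=16: (idle)
t=17: (idle)
t=18: (idle)
t=19: (idle)

completion order = F, E, A, H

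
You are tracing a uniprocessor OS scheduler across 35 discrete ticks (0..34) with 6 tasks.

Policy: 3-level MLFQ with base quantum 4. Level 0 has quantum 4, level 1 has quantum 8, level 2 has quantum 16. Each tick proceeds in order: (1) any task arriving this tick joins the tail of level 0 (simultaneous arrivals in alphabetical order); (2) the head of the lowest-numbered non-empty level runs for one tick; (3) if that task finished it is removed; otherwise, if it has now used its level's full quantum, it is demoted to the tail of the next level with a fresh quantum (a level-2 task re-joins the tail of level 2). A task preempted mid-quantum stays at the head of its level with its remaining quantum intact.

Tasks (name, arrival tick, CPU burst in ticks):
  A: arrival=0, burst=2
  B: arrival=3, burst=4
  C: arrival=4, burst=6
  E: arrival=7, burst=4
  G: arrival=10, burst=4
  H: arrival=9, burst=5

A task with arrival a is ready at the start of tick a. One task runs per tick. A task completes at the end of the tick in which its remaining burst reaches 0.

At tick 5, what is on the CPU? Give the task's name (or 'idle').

t=0: L0/L1/L2 = A/-/- → run A
t=1: L0/L1/L2 = A/-/- → run A
t=2: (idle)
t=3: L0/L1/L2 = B/-/- → run B
t=4: L0/L1/L2 = BC/-/- → run B
t=5: L0/L1/L2 = BC/-/- → run B
t=6: L0/L1/L2 = BC/-/- → run B
t=7: L0/L1/L2 = CE/-/- → run C
t=8: L0/L1/L2 = CE/-/- → run C
t=9: L0/L1/L2 = CEH/-/- → run C
t=10: L0/L1/L2 = CEHG/-/- → run C
t=11: L0/L1/L2 = EHG/C/- → run E
t=12: L0/L1/L2 = EHG/C/- → run E
t=13: L0/L1/L2 = EHG/C/- → run E
t=14: L0/L1/L2 = EHG/C/- → run E
t=15: L0/L1/L2 = HG/C/- → run H
t=16: L0/L1/L2 = HG/C/- → run H
t=17: L0/L1/L2 = HG/C/- → run H
t=18: L0/L1/L2 = HG/C/- → run H
t=19: L0/L1/L2 = G/CH/- → run G
t=20: L0/L1/L2 = G/CH/- → run G
t=21: L0/L1/L2 = G/CH/- → run G
t=22: L0/L1/L2 = G/CH/- → run G
t=23: L0/L1/L2 = -/CH/- → run C
t=24: L0/L1/L2 = -/CH/- → run C
t=25: L0/L1/L2 = -/H/- → run H
t=26: (idle)
t=27: (idle)
t=28: (idle)
t=29: (idle)
t=30: (idle)
t=31: (idle)
t=32: (idle)
t=33: (idle)
t=34: (idle)

running at tick 5 = B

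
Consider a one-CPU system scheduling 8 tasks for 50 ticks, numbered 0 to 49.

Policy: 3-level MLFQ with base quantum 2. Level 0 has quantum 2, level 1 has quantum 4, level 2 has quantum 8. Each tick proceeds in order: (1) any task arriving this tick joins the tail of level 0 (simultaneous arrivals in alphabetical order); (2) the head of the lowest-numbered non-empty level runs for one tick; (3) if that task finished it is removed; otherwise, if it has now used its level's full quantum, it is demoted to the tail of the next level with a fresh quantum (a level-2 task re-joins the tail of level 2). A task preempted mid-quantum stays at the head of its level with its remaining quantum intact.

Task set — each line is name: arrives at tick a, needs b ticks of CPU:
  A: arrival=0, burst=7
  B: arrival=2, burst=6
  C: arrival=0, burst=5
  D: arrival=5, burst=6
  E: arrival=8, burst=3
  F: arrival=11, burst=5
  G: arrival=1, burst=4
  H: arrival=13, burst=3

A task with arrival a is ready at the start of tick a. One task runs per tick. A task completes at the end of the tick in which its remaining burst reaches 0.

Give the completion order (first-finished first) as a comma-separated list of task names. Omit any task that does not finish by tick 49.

completion order = C, G, B, D, E, F, H, A

t=0: L0/L1/L2 = AC/-/- → run A
t=1: L0/L1/L2 = ACG/-/- → run A
t=2: L0/L1/L2 = CGB/A/- → run C
t=3: L0/L1/L2 = CGB/A/- → run C
t=4: L0/L1/L2 = GB/AC/- → run G
t=5: L0/L1/L2 = GBD/AC/- → run G
t=6: L0/L1/L2 = BD/ACG/- → run B
t=7: L0/L1/L2 = BD/ACG/- → run B
t=8: L0/L1/L2 = DE/ACGB/- → run D
t=9: L0/L1/L2 = DE/ACGB/- → run D
t=10: L0/L1/L2 = E/ACGBD/- → run E
t=11: L0/L1/L2 = EF/ACGBD/- → run E
t=12: L0/L1/L2 = F/ACGBDE/- → run F
t=13: L0/L1/L2 = FH/ACGBDE/- → run F
t=14: L0/L1/L2 = H/ACGBDEF/- → run H
t=15: L0/L1/L2 = H/ACGBDEF/- → run H
t=16: L0/L1/L2 = -/ACGBDEFH/- → run A
t=17: L0/L1/L2 = -/ACGBDEFH/- → run A
t=18: L0/L1/L2 = -/ACGBDEFH/- → run A
t=19: L0/L1/L2 = -/ACGBDEFH/- → run A
t=20: L0/L1/L2 = -/CGBDEFH/A → run C
t=21: L0/L1/L2 = -/CGBDEFH/A → run C
t=22: L0/L1/L2 = -/CGBDEFH/A → run C
t=23: L0/L1/L2 = -/GBDEFH/A → run G
t=24: L0/L1/L2 = -/GBDEFH/A → run G
t=25: L0/L1/L2 = -/BDEFH/A → run B
t=26: L0/L1/L2 = -/BDEFH/A → run B
t=27: L0/L1/L2 = -/BDEFH/A → run B
t=28: L0/L1/L2 = -/BDEFH/A → run B
t=29: L0/L1/L2 = -/DEFH/A → run D
t=30: L0/L1/L2 = -/DEFH/A → run D
t=31: L0/L1/L2 = -/DEFH/A → run D
t=32: L0/L1/L2 = -/DEFH/A → run D
t=33: L0/L1/L2 = -/EFH/A → run E
t=34: L0/L1/L2 = -/FH/A → run F
t=35: L0/L1/L2 = -/FH/A → run F
t=36: L0/L1/L2 = -/FH/A → run F
t=37: L0/L1/L2 = -/H/A → run H
t=38: L0/L1/L2 = -/-/A → run A
t=39: (idle)
t=40: (idle)
t=41: (idle)
t=42: (idle)
t=43: (idle)
t=44: (idle)
t=45: (idle)
t=46: (idle)
t=47: (idle)
t=48: (idle)
t=49: (idle)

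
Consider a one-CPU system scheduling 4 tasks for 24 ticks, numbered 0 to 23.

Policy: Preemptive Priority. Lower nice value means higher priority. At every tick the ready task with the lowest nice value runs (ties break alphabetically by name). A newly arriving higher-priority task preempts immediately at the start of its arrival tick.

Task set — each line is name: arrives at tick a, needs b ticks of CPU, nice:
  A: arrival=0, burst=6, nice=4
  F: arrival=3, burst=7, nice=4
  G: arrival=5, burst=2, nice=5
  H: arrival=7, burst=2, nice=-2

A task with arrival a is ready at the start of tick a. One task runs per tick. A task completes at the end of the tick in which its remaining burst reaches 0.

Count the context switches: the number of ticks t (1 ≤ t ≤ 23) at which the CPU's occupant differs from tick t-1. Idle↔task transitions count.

context switches = 5

t=0: ready={A} → run A
t=1: ready={A} → run A
t=2: ready={A} → run A
t=3: ready={A,F} → run A
t=4: ready={A,F} → run A
t=5: ready={A,F,G} → run A
t=6: ready={F,G} → run F
t=7: ready={F,G,H} → run H
t=8: ready={F,G,H} → run H
t=9: ready={F,G} → run F
t=10: ready={F,G} → run F
t=11: ready={F,G} → run F
t=12: ready={F,G} → run F
t=13: ready={F,G} → run F
t=14: ready={F,G} → run F
t=15: ready={G} → run G
t=16: ready={G} → run G
t=17: (idle)
t=18: (idle)
t=19: (idle)
t=20: (idle)
t=21: (idle)
t=22: (idle)
t=23: (idle)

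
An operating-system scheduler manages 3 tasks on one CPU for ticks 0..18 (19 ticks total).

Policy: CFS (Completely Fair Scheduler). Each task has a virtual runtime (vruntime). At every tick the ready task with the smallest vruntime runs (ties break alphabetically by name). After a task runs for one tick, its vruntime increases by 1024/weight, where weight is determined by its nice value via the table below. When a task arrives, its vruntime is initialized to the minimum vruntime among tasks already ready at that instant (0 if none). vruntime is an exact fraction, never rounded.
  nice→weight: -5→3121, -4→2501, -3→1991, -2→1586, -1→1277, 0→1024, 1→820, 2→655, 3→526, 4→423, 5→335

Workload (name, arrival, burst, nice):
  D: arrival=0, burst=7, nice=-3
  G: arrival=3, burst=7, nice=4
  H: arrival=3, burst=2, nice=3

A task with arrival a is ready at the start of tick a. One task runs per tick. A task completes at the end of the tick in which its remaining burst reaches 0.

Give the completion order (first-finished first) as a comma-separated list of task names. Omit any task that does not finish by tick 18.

completion order = D, H, G

t=0: vr[D=0] → run D
t=1: vr[D=1024/1991] → run D
t=2: vr[D=2048/1991] → run D
t=3: vr[D=3072/1991 G=3072/1991 H=3072/1991] → run D
t=4: vr[D=4096/1991 G=3072/1991 H=3072/1991] → run G
t=5: vr[D=4096/1991 G=3338240/842193 H=3072/1991] → run H
t=6: vr[D=4096/1991 G=3338240/842193 H=1827328/523633] → run D
t=7: vr[D=5120/1991 G=3338240/842193 H=1827328/523633] → run D
t=8: vr[D=6144/1991 G=3338240/842193 H=1827328/523633] → run D
t=9: vr[G=3338240/842193 H=1827328/523633] → run H
t=10: vr[G=3338240/842193] → run G
t=11: vr[G=5377024/842193] → run G
t=12: vr[G=2471936/280731] → run G
t=13: vr[G=9454592/842193] → run G
t=14: vr[G=11493376/842193] → run G
t=15: vr[G=4510720/280731] → run G
t=16: (idle)
t=17: (idle)
t=18: (idle)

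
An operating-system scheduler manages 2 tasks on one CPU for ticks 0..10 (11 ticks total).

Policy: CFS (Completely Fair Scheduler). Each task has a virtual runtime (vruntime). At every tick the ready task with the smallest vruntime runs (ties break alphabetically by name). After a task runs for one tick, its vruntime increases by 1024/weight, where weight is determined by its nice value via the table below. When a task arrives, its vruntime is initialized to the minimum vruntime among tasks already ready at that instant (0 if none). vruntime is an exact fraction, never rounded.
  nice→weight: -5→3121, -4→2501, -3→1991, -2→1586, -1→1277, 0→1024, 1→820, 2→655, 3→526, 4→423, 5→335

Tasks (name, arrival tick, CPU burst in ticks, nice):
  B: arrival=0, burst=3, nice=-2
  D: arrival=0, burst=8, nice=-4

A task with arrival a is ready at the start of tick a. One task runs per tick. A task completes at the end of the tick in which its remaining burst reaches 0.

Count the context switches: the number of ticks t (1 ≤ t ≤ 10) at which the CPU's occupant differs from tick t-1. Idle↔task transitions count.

t=0: vr[B=0 D=0] → run B
t=1: vr[B=512/793 D=0] → run D
t=2: vr[B=512/793 D=1024/2501] → run D
t=3: vr[B=512/793 D=2048/2501] → run B
t=4: vr[B=1024/793 D=2048/2501] → run D
t=5: vr[B=1024/793 D=3072/2501] → run D
t=6: vr[B=1024/793 D=4096/2501] → run B
t=7: vr[D=4096/2501] → run D
t=8: vr[D=5120/2501] → run D
t=9: vr[D=6144/2501] → run D
t=10: vr[D=7168/2501] → run D

context switches = 5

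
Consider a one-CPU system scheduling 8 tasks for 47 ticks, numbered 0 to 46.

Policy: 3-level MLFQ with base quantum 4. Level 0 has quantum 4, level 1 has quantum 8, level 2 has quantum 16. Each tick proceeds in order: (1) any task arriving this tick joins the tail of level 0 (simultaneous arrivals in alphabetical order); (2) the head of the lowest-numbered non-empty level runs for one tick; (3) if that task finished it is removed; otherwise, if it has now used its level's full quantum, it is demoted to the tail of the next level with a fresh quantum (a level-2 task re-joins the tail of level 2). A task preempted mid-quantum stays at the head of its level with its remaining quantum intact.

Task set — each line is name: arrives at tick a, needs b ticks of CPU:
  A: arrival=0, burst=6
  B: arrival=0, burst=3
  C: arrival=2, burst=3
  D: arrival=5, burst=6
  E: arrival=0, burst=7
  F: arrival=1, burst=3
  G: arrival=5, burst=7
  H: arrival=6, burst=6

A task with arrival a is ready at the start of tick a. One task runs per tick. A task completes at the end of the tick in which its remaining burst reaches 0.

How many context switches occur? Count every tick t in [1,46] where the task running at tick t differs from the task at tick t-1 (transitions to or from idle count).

context switches = 13

t=0: L0/L1/L2 = ABE/-/- → run A
t=1: L0/L1/L2 = ABEF/-/- → run A
t=2: L0/L1/L2 = ABEFC/-/- → run A
t=3: L0/L1/L2 = ABEFC/-/- → run A
t=4: L0/L1/L2 = BEFC/A/- → run B
t=5: L0/L1/L2 = BEFCDG/A/- → run B
t=6: L0/L1/L2 = BEFCDGH/A/- → run B
t=7: L0/L1/L2 = EFCDGH/A/- → run E
t=8: L0/L1/L2 = EFCDGH/A/- → run E
t=9: L0/L1/L2 = EFCDGH/A/- → run E
t=10: L0/L1/L2 = EFCDGH/A/- → run E
t=11: L0/L1/L2 = FCDGH/AE/- → run F
t=12: L0/L1/L2 = FCDGH/AE/- → run F
t=13: L0/L1/L2 = FCDGH/AE/- → run F
t=14: L0/L1/L2 = CDGH/AE/- → run C
t=15: L0/L1/L2 = CDGH/AE/- → run C
t=16: L0/L1/L2 = CDGH/AE/- → run C
t=17: L0/L1/L2 = DGH/AE/- → run D
t=18: L0/L1/L2 = DGH/AE/- → run D
t=19: L0/L1/L2 = DGH/AE/- → run D
t=20: L0/L1/L2 = DGH/AE/- → run D
t=21: L0/L1/L2 = GH/AED/- → run G
t=22: L0/L1/L2 = GH/AED/- → run G
t=23: L0/L1/L2 = GH/AED/- → run G
t=24: L0/L1/L2 = GH/AED/- → run G
t=25: L0/L1/L2 = H/AEDG/- → run H
t=26: L0/L1/L2 = H/AEDG/- → run H
t=27: L0/L1/L2 = H/AEDG/- → run H
t=28: L0/L1/L2 = H/AEDG/- → run H
t=29: L0/L1/L2 = -/AEDGH/- → run A
t=30: L0/L1/L2 = -/AEDGH/- → run A
t=31: L0/L1/L2 = -/EDGH/- → run E
t=32: L0/L1/L2 = -/EDGH/- → run E
t=33: L0/L1/L2 = -/EDGH/- → run E
t=34: L0/L1/L2 = -/DGH/- → run D
t=35: L0/L1/L2 = -/DGH/- → run D
t=36: L0/L1/L2 = -/GH/- → run G
t=37: L0/L1/L2 = -/GH/- → run G
t=38: L0/L1/L2 = -/GH/- → run G
t=39: L0/L1/L2 = -/H/- → run H
t=40: L0/L1/L2 = -/H/- → run H
t=41: (idle)
t=42: (idle)
t=43: (idle)
t=44: (idle)
t=45: (idle)
t=46: (idle)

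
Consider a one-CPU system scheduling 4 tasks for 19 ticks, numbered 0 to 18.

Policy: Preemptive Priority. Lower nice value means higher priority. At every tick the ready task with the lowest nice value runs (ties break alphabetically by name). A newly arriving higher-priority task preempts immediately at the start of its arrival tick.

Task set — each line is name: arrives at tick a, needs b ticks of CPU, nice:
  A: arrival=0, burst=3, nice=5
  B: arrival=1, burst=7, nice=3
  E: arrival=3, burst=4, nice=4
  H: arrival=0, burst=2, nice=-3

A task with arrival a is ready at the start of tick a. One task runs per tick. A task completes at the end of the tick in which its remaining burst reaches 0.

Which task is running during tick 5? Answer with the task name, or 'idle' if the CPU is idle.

t=0: ready={A,H} → run H
t=1: ready={A,B,H} → run H
t=2: ready={A,B} → run B
t=3: ready={A,B,E} → run B
t=4: ready={A,B,E} → run B
t=5: ready={A,B,E} → run B
t=6: ready={A,B,E} → run B
t=7: ready={A,B,E} → run B
t=8: ready={A,B,E} → run B
t=9: ready={A,E} → run E
t=10: ready={A,E} → run E
t=11: ready={A,E} → run E
t=12: ready={A,E} → run E
t=13: ready={A} → run A
t=14: ready={A} → run A
t=15: ready={A} → run A
t=16: (idle)
t=17: (idle)
t=18: (idle)

running at tick 5 = B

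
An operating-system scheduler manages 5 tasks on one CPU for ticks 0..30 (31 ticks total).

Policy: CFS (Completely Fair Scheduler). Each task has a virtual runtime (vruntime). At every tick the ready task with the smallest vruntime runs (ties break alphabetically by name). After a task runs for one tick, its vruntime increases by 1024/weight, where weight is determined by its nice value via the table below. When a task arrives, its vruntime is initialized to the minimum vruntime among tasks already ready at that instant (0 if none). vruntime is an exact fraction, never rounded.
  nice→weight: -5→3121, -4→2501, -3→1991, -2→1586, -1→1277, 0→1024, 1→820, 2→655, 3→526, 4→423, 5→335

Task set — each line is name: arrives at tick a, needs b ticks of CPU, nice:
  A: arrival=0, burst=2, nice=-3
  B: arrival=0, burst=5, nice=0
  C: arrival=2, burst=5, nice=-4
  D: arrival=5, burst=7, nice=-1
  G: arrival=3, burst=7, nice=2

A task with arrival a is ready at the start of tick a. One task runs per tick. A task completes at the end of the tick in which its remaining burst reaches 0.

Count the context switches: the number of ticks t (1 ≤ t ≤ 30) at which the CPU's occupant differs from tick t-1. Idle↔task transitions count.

context switches = 23

t=0: vr[A=0 B=0] → run A
t=1: vr[A=1024/1991 B=0] → run B
t=2: vr[A=1024/1991 B=1 C=1024/1991] → run A
t=3: vr[B=1 C=1024/1991 G=1024/1991] → run C
t=4: vr[B=1 C=4599808/4979491 G=1024/1991] → run G
t=5: vr[B=1 C=4599808/4979491 D=4599808/4979491 G=2709504/1304105] → run C
t=6: vr[B=1 C=6638592/4979491 D=4599808/4979491 G=2709504/1304105] → run D
t=7: vr[B=1 C=6638592/4979491 D=10972953600/6358810007 G=2709504/1304105] → run B
t=8: vr[B=2 C=6638592/4979491 D=10972953600/6358810007 G=2709504/1304105] → run C
t=9: vr[B=2 C=8677376/4979491 D=10972953600/6358810007 G=2709504/1304105] → run D
t=10: vr[B=2 C=8677376/4979491 D=16071952384/6358810007 G=2709504/1304105] → run C
t=11: vr[B=2 C=10716160/4979491 D=16071952384/6358810007 G=2709504/1304105] → run B
t=12: vr[B=3 C=10716160/4979491 D=16071952384/6358810007 G=2709504/1304105] → run G
t=13: vr[B=3 C=10716160/4979491 D=16071952384/6358810007 G=4748288/1304105] → run C
t=14: vr[B=3 D=16071952384/6358810007 G=4748288/1304105] → run D
t=15: vr[B=3 D=21170951168/6358810007 G=4748288/1304105] → run B
t=16: vr[B=4 D=21170951168/6358810007 G=4748288/1304105] → run D
t=17: vr[B=4 D=26269949952/6358810007 G=4748288/1304105] → run G
t=18: vr[B=4 D=26269949952/6358810007 G=6787072/1304105] → run B
t=19: vr[D=26269949952/6358810007 G=6787072/1304105] → run D
t=20: vr[D=31368948736/6358810007 G=6787072/1304105] → run D
t=21: vr[D=36467947520/6358810007 G=6787072/1304105] → run G
t=22: vr[D=36467947520/6358810007 G=8825856/1304105] → run D
t=23: vr[G=8825856/1304105] → run G
t=24: vr[G=2172928/260821] → run G
t=25: vr[G=12903424/1304105] → run G
t=26: (idle)
t=27: (idle)
t=28: (idle)
t=29: (idle)
t=30: (idle)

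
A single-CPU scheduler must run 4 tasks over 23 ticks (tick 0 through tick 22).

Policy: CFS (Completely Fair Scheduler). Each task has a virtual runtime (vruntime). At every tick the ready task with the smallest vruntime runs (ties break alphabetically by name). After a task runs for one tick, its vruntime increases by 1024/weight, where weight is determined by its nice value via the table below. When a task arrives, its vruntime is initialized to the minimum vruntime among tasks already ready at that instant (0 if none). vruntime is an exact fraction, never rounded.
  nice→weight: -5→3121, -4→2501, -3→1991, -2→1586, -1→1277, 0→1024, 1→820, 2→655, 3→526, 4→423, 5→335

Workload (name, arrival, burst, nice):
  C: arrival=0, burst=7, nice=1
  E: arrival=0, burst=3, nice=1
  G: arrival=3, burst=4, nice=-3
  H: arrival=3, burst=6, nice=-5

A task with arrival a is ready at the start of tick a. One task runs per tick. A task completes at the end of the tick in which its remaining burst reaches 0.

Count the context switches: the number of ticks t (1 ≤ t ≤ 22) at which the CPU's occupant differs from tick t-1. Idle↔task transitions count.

context switches = 15

t=0: vr[C=0 E=0] → run C
t=1: vr[C=256/205 E=0] → run E
t=2: vr[C=256/205 E=256/205] → run C
t=3: vr[C=512/205 E=256/205 G=256/205 H=256/205] → run E
t=4: vr[C=512/205 E=512/205 G=256/205 H=256/205] → run G
t=5: vr[C=512/205 E=512/205 G=719616/408155 H=256/205] → run H
t=6: vr[C=512/205 E=512/205 G=719616/408155 H=1008896/639805] → run H
t=7: vr[C=512/205 E=512/205 G=719616/408155 H=1218816/639805] → run G
t=8: vr[C=512/205 E=512/205 G=929536/408155 H=1218816/639805] → run H
t=9: vr[C=512/205 E=512/205 G=929536/408155 H=1428736/639805] → run H
t=10: vr[C=512/205 E=512/205 G=929536/408155 H=1638656/639805] → run G
t=11: vr[C=512/205 E=512/205 G=1139456/408155 H=1638656/639805] → run C
t=12: vr[C=768/205 E=512/205 G=1139456/408155 H=1638656/639805] → run E
t=13: vr[C=768/205 G=1139456/408155 H=1638656/639805] → run H
t=14: vr[C=768/205 G=1139456/408155 H=1848576/639805] → run G
t=15: vr[C=768/205 H=1848576/639805] → run H
t=16: vr[C=768/205] → run C
t=17: vr[C=1024/205] → run C
t=18: vr[C=256/41] → run C
t=19: vr[C=1536/205] → run C
t=20: (idle)
t=21: (idle)
t=22: (idle)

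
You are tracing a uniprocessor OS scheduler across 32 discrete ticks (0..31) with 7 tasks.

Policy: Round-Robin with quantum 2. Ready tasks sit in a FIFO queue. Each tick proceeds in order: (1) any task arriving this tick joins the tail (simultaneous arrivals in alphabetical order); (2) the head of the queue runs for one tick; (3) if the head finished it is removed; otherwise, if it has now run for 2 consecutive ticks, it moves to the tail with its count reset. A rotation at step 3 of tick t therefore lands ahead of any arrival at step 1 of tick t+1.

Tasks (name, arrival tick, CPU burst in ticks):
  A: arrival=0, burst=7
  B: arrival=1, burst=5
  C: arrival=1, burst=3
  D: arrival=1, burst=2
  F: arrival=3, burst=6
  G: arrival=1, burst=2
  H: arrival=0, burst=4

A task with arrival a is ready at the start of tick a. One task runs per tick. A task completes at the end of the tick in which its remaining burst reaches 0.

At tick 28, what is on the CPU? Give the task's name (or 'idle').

t=0: queue=[A,H] q_used=0 → run A
t=1: queue=[A,H,B,C,D,G] q_used=1 → run A
t=2: queue=[H,B,C,D,G,A] q_used=0 → run H
t=3: queue=[H,B,C,D,G,A,F] q_used=1 → run H
t=4: queue=[B,C,D,G,A,F,H] q_used=0 → run B
t=5: queue=[B,C,D,G,A,F,H] q_used=1 → run B
t=6: queue=[C,D,G,A,F,H,B] q_used=0 → run C
t=7: queue=[C,D,G,A,F,H,B] q_used=1 → run C
t=8: queue=[D,G,A,F,H,B,C] q_used=0 → run D
t=9: queue=[D,G,A,F,H,B,C] q_used=1 → run D
t=10: queue=[G,A,F,H,B,C] q_used=0 → run G
t=11: queue=[G,A,F,H,B,C] q_used=1 → run G
t=12: queue=[A,F,H,B,C] q_used=0 → run A
t=13: queue=[A,F,H,B,C] q_used=1 → run A
t=14: queue=[F,H,B,C,A] q_used=0 → run F
t=15: queue=[F,H,B,C,A] q_used=1 → run F
t=16: queue=[H,B,C,A,F] q_used=0 → run H
t=17: queue=[H,B,C,A,F] q_used=1 → run H
t=18: queue=[B,C,A,F] q_used=0 → run B
t=19: queue=[B,C,A,F] q_used=1 → run B
t=20: queue=[C,A,F,B] q_used=0 → run C
t=21: queue=[A,F,B] q_used=0 → run A
t=22: queue=[A,F,B] q_used=1 → run A
t=23: queue=[F,B,A] q_used=0 → run F
t=24: queue=[F,B,A] q_used=1 → run F
t=25: queue=[B,A,F] q_used=0 → run B
t=26: queue=[A,F] q_used=0 → run A
t=27: queue=[F] q_used=0 → run F
t=28: queue=[F] q_used=1 → run F
t=29: (idle)
t=30: (idle)
t=31: (idle)

running at tick 28 = F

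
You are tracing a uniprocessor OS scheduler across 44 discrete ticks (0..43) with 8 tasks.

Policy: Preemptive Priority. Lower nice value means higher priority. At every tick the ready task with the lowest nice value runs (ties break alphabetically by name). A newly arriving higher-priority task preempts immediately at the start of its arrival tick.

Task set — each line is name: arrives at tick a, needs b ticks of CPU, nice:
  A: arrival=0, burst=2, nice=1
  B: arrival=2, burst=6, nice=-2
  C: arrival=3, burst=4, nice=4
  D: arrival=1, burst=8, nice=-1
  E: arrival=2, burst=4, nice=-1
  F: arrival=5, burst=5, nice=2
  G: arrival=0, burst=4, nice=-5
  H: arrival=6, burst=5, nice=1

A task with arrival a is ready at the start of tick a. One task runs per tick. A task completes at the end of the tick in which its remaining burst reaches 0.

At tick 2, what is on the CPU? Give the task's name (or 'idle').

running at tick 2 = G

t=0: ready={A,G} → run G
t=1: ready={A,D,G} → run G
t=2: ready={A,B,D,E,G} → run G
t=3: ready={A,B,C,D,E,G} → run G
t=4: ready={A,B,C,D,E} → run B
t=5: ready={A,B,C,D,E,F} → run B
t=6: ready={A,B,C,D,E,F,H} → run B
t=7: ready={A,B,C,D,E,F,H} → run B
t=8: ready={A,B,C,D,E,F,H} → run B
t=9: ready={A,B,C,D,E,F,H} → run B
t=10: ready={A,C,D,E,F,H} → run D
t=11: ready={A,C,D,E,F,H} → run D
t=12: ready={A,C,D,E,F,H} → run D
t=13: ready={A,C,D,E,F,H} → run D
t=14: ready={A,C,D,E,F,H} → run D
t=15: ready={A,C,D,E,F,H} → run D
t=16: ready={A,C,D,E,F,H} → run D
t=17: ready={A,C,D,E,F,H} → run D
t=18: ready={A,C,E,F,H} → run E
t=19: ready={A,C,E,F,H} → run E
t=20: ready={A,C,E,F,H} → run E
t=21: ready={A,C,E,F,H} → run E
t=22: ready={A,C,F,H} → run A
t=23: ready={A,C,F,H} → run A
t=24: ready={C,F,H} → run H
t=25: ready={C,F,H} → run H
t=26: ready={C,F,H} → run H
t=27: ready={C,F,H} → run H
t=28: ready={C,F,H} → run H
t=29: ready={C,F} → run F
t=30: ready={C,F} → run F
t=31: ready={C,F} → run F
t=32: ready={C,F} → run F
t=33: ready={C,F} → run F
t=34: ready={C} → run C
t=35: ready={C} → run C
t=36: ready={C} → run C
t=37: ready={C} → run C
t=38: (idle)
t=39: (idle)
t=40: (idle)
t=41: (idle)
t=42: (idle)
t=43: (idle)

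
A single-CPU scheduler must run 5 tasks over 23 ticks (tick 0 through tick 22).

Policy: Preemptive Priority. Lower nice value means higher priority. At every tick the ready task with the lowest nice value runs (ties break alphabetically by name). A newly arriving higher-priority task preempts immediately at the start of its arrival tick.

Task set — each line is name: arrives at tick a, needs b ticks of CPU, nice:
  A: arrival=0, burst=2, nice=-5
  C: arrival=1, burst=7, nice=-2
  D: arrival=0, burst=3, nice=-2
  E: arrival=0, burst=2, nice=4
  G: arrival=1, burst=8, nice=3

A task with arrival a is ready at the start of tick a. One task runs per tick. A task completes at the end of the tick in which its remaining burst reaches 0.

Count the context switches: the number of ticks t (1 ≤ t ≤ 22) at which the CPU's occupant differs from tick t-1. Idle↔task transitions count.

context switches = 5

t=0: ready={A,D,E} → run A
t=1: ready={A,C,D,E,G} → run A
t=2: ready={C,D,E,G} → run C
t=3: ready={C,D,E,G} → run C
t=4: ready={C,D,E,G} → run C
t=5: ready={C,D,E,G} → run C
t=6: ready={C,D,E,G} → run C
t=7: ready={C,D,E,G} → run C
t=8: ready={C,D,E,G} → run C
t=9: ready={D,E,G} → run D
t=10: ready={D,E,G} → run D
t=11: ready={D,E,G} → run D
t=12: ready={E,G} → run G
t=13: ready={E,G} → run G
t=14: ready={E,G} → run G
t=15: ready={E,G} → run G
t=16: ready={E,G} → run G
t=17: ready={E,G} → run G
t=18: ready={E,G} → run G
t=19: ready={E,G} → run G
t=20: ready={E} → run E
t=21: ready={E} → run E
t=22: (idle)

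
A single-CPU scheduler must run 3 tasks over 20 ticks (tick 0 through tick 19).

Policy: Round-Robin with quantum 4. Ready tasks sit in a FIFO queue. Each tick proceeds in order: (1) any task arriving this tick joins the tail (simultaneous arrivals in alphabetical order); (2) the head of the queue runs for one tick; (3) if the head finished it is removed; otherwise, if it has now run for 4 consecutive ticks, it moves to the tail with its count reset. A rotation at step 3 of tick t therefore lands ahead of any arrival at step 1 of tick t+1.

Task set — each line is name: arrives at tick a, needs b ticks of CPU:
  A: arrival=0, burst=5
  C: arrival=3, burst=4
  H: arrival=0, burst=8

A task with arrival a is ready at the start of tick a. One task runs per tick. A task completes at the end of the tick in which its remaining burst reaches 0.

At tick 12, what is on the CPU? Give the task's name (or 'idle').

running at tick 12 = A

t=0: queue=[A,H] q_used=0 → run A
t=1: queue=[A,H] q_used=1 → run A
t=2: queue=[A,H] q_used=2 → run A
t=3: queue=[A,H,C] q_used=3 → run A
t=4: queue=[H,C,A] q_used=0 → run H
t=5: queue=[H,C,A] q_used=1 → run H
t=6: queue=[H,C,A] q_used=2 → run H
t=7: queue=[H,C,A] q_used=3 → run H
t=8: queue=[C,A,H] q_used=0 → run C
t=9: queue=[C,A,H] q_used=1 → run C
t=10: queue=[C,A,H] q_used=2 → run C
t=11: queue=[C,A,H] q_used=3 → run C
t=12: queue=[A,H] q_used=0 → run A
t=13: queue=[H] q_used=0 → run H
t=14: queue=[H] q_used=1 → run H
t=15: queue=[H] q_used=2 → run H
t=16: queue=[H] q_used=3 → run H
t=17: (idle)
t=18: (idle)
t=19: (idle)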